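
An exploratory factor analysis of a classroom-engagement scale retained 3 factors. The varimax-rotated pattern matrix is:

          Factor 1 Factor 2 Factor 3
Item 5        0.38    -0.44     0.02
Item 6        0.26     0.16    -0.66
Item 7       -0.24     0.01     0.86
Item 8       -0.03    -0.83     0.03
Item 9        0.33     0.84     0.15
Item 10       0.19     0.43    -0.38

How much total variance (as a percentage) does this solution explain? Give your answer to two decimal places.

SS loadings by factor: 0.4155, 1.7987, 1.3434; total = 3.5576.
Total variance with 6 standardized items is 6, so the solution explains 3.5576/6 = 0.5929 = 59.29%.

59.29%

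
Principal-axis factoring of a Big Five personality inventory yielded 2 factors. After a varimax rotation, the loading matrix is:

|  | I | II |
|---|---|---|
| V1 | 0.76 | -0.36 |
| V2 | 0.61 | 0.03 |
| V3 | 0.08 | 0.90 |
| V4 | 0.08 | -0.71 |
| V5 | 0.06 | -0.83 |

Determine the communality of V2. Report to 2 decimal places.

0.37

h² = 0.61² + 0.03² = 0.3721 + 0.0009 = 0.3730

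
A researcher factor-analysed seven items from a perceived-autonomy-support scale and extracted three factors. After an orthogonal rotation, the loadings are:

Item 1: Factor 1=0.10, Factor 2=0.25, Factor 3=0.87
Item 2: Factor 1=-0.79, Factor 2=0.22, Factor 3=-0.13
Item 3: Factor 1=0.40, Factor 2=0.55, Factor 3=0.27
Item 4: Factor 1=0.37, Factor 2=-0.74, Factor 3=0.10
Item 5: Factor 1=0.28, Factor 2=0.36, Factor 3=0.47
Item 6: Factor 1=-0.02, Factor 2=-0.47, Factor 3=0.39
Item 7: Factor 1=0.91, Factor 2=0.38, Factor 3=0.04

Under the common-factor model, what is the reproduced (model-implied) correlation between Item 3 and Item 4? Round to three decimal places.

r̂ = Σ λ_i·λ_j across factors = (0.40)(0.37) + (0.55)(-0.74) + (0.27)(0.10)
  = +0.1480 -0.4070 +0.0270 = -0.2320

-0.232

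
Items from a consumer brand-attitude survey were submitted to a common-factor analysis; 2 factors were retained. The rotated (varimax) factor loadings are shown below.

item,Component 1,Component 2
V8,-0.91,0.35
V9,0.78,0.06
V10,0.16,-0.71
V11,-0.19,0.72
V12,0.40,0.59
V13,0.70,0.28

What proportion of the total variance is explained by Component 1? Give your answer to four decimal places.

0.3580

SS loadings for Component 1 = (-0.91)² + 0.78² + 0.16² + (-0.19)² + 0.40² + 0.70² = 2.1482
Proportion of variance = 2.1482 / 6 = 0.3580.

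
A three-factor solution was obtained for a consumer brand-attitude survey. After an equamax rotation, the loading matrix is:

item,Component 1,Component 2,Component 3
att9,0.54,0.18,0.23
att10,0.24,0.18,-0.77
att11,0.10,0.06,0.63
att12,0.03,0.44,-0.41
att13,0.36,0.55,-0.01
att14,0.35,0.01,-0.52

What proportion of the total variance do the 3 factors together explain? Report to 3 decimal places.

Communalities: 0.3769, 0.6829, 0.4105, 0.3626, 0.4322, 0.3930; Σh² = 2.6581.
Total variance with 6 standardized items is 6, so the solution explains 2.6581/6 = 0.4430.

0.443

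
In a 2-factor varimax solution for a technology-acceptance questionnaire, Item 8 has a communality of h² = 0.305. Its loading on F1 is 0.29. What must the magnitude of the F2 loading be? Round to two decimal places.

Under orthogonal rotation h² = Σλ², so λ_F2² = h² − (0.0841) = 0.305 − 0.0841 = 0.2209.
|λ| = √0.2209 = 0.4700.

0.47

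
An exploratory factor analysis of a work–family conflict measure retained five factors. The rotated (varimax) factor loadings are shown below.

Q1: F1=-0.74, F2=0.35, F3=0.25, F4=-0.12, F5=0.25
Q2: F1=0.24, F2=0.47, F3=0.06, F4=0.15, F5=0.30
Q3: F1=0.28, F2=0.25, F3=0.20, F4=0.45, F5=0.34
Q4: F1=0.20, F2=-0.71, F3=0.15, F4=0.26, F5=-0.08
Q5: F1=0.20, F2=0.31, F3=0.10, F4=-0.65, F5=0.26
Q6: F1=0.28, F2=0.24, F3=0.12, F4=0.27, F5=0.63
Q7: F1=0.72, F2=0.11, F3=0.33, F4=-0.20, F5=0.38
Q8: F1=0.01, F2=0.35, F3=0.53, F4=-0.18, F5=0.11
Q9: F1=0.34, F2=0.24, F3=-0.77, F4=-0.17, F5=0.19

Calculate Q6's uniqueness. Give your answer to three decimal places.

0.380

h² = 0.28² + 0.24² + 0.12² + 0.27² + 0.63² = 0.0784 + 0.0576 + 0.0144 + 0.0729 + 0.3969 = 0.6202
Uniqueness u² = 1 − h² = 1 − 0.6202 = 0.3798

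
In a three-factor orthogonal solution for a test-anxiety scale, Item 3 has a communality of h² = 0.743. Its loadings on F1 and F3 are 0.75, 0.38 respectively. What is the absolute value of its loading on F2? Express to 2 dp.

Under orthogonal rotation h² = Σλ², so λ_F2² = h² − (0.7069) = 0.743 − 0.7069 = 0.0361.
|λ| = √0.0361 = 0.1900.

0.19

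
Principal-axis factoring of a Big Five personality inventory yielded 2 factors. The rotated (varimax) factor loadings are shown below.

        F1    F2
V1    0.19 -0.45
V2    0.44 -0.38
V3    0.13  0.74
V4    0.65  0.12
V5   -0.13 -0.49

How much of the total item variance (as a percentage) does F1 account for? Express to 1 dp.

SS loadings for F1 = 0.19² + 0.44² + 0.13² + 0.65² + (-0.13)² = 0.6860
With 5 standardized items, total variance = 5. Proportion = 0.6860/5 = 0.1372 → 13.72%.

13.7%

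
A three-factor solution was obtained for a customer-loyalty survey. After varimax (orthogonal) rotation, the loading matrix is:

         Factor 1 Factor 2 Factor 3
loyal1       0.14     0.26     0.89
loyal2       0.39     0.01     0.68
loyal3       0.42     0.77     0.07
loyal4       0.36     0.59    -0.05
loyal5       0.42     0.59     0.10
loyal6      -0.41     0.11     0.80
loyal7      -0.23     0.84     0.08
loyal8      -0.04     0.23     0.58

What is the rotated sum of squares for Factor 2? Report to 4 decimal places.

2.1274

SS loadings for Factor 2 = 0.26² + 0.01² + 0.77² + 0.59² + 0.59² + 0.11² + 0.84² + 0.23² = 0.0676 + 0.0001 + 0.5929 + 0.3481 + 0.3481 + 0.0121 + 0.7056 + 0.0529 = 2.1274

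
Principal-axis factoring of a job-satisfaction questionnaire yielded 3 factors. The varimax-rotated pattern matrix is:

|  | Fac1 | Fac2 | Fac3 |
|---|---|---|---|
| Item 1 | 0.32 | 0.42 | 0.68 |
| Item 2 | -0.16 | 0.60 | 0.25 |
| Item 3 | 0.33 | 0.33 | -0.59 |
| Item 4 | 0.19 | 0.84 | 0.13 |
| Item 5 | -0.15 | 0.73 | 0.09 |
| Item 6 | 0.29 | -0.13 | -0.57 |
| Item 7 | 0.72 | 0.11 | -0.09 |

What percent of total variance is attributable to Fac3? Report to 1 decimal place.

17.6%

SS loadings for Fac3 = 0.68² + 0.25² + (-0.59)² + 0.13² + 0.09² + (-0.57)² + (-0.09)² = 1.2310
With 7 standardized items, total variance = 7. Proportion = 1.2310/7 = 0.1759 → 17.59%.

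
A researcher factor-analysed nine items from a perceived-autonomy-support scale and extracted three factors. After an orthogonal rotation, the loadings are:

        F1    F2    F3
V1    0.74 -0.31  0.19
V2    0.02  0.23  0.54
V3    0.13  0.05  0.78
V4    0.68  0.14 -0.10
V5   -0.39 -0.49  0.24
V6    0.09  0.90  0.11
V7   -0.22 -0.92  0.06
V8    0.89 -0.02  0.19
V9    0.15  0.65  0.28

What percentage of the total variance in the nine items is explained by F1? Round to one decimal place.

22.8%

SS loadings for F1 = 0.74² + 0.02² + 0.13² + 0.68² + (-0.39)² + 0.09² + (-0.22)² + 0.89² + 0.15² = 2.0505
With 9 standardized items, total variance = 9. Proportion = 2.0505/9 = 0.2278 → 22.78%.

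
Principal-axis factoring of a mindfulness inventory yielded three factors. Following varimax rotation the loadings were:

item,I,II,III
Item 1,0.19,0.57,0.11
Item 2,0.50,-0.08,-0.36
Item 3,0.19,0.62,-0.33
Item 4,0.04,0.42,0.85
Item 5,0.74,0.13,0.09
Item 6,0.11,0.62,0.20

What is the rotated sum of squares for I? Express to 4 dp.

0.8835

SS loadings for I = 0.19² + 0.50² + 0.19² + 0.04² + 0.74² + 0.11² = 0.0361 + 0.2500 + 0.0361 + 0.0016 + 0.5476 + 0.0121 = 0.8835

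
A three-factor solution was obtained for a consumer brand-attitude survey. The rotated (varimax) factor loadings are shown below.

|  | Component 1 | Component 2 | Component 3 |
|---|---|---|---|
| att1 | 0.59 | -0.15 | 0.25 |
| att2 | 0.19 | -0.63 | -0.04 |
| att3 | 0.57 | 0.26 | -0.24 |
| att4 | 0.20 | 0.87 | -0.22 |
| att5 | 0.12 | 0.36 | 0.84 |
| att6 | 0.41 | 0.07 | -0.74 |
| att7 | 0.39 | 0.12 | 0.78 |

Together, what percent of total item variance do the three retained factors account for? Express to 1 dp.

64.4%

SS loadings by factor: 1.0837, 1.3928, 2.0317; total = 4.5082.
Total variance with 7 standardized items is 7, so the solution explains 4.5082/7 = 0.6440 = 64.40%.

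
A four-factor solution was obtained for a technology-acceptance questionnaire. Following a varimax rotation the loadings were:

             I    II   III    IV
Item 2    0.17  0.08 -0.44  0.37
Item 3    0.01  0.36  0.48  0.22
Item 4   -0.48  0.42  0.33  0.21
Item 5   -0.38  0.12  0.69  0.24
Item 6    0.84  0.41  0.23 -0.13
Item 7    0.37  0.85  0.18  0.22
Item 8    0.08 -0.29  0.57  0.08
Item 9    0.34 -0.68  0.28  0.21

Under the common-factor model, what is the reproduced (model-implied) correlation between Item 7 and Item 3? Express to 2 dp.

r̂ = Σ λ_i·λ_j across factors = (0.37)(0.01) + (0.85)(0.36) + (0.18)(0.48) + (0.22)(0.22)
  = +0.0037 +0.3060 +0.0864 +0.0484 = 0.4445

0.44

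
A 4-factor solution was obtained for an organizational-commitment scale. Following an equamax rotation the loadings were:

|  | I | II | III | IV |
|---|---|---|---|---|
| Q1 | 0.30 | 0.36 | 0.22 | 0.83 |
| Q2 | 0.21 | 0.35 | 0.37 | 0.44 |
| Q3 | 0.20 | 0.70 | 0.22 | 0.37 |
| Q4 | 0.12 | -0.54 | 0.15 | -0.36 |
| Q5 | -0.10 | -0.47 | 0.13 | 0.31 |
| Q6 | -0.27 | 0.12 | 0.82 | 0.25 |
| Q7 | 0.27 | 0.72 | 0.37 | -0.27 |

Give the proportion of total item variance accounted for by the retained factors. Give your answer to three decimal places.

0.656

SS loadings by factor: 0.3443, 1.7874, 1.0824, 1.3805; total = 4.5946.
Total variance with 7 standardized items is 7, so the solution explains 4.5946/7 = 0.6564.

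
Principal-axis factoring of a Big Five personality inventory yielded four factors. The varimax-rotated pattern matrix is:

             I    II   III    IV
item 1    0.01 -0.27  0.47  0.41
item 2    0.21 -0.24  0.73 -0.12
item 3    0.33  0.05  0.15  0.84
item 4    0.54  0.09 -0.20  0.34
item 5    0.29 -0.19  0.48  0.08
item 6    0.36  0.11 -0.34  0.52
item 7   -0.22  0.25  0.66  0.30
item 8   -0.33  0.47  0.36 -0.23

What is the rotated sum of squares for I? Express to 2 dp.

0.82

SS loadings for I = 0.01² + 0.21² + 0.33² + 0.54² + 0.29² + 0.36² + (-0.22)² + (-0.33)² = 0.0001 + 0.0441 + 0.1089 + 0.2916 + 0.0841 + 0.1296 + 0.0484 + 0.1089 = 0.8157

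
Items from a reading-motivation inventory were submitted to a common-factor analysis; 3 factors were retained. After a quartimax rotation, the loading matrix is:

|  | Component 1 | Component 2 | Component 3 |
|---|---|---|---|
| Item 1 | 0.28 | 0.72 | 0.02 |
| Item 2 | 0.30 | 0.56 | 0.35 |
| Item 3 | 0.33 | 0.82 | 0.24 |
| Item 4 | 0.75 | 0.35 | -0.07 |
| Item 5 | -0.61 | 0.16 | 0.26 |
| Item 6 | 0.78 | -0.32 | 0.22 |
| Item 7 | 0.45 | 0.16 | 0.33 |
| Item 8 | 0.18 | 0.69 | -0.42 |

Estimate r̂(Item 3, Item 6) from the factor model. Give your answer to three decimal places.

r̂ = Σ λ_i·λ_j across factors = (0.33)(0.78) + (0.82)(-0.32) + (0.24)(0.22)
  = +0.2574 -0.2624 +0.0528 = 0.0478

0.048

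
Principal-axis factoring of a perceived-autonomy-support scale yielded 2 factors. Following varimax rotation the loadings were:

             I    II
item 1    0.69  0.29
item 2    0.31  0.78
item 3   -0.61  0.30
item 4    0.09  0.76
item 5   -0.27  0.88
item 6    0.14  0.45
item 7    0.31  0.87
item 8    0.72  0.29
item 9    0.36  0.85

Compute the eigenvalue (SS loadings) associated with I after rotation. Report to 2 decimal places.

SS loadings for I = 0.69² + 0.31² + (-0.61)² + 0.09² + (-0.27)² + 0.14² + 0.31² + 0.72² + 0.36² = 0.4761 + 0.0961 + 0.3721 + 0.0081 + 0.0729 + 0.0196 + 0.0961 + 0.5184 + 0.1296 = 1.7890

1.79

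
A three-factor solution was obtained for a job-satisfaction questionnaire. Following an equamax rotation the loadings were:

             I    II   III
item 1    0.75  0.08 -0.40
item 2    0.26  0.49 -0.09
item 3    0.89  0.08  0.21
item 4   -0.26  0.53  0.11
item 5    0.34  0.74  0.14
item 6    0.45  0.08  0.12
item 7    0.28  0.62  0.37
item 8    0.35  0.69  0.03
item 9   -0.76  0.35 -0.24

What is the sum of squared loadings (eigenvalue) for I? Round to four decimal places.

2.5864

SS loadings for I = 0.75² + 0.26² + 0.89² + (-0.26)² + 0.34² + 0.45² + 0.28² + 0.35² + (-0.76)² = 0.5625 + 0.0676 + 0.7921 + 0.0676 + 0.1156 + 0.2025 + 0.0784 + 0.1225 + 0.5776 = 2.5864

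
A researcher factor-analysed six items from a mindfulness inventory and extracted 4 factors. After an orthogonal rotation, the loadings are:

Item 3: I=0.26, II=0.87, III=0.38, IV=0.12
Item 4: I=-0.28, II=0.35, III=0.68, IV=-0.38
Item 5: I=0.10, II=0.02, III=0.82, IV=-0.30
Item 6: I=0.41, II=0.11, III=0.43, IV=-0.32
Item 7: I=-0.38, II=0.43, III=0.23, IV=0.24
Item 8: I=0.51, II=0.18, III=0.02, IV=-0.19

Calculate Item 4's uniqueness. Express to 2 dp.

0.19

h² = (-0.28)² + 0.35² + 0.68² + (-0.38)² = 0.0784 + 0.1225 + 0.4624 + 0.1444 = 0.8077
Uniqueness u² = 1 − h² = 1 − 0.8077 = 0.1923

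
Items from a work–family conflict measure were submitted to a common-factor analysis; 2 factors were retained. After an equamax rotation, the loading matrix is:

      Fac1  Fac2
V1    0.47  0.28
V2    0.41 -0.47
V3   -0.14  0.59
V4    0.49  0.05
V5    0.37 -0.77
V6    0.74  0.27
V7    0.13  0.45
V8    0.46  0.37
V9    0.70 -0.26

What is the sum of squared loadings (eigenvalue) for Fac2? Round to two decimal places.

1.72

SS loadings for Fac2 = 0.28² + (-0.47)² + 0.59² + 0.05² + (-0.77)² + 0.27² + 0.45² + 0.37² + (-0.26)² = 0.0784 + 0.2209 + 0.3481 + 0.0025 + 0.5929 + 0.0729 + 0.2025 + 0.1369 + 0.0676 = 1.7227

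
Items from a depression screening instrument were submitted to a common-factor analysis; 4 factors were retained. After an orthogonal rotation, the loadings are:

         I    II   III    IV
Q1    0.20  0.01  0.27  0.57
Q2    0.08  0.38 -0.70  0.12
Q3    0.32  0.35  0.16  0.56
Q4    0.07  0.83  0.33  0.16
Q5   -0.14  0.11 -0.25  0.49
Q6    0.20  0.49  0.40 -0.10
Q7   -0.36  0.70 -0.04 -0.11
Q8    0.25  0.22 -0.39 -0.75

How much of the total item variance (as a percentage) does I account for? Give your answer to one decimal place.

SS loadings for I = 0.20² + 0.08² + 0.32² + 0.07² + (-0.14)² + 0.20² + (-0.36)² + 0.25² = 0.4054
With 8 standardized items, total variance = 8. Proportion = 0.4054/8 = 0.0507 → 5.07%.

5.1%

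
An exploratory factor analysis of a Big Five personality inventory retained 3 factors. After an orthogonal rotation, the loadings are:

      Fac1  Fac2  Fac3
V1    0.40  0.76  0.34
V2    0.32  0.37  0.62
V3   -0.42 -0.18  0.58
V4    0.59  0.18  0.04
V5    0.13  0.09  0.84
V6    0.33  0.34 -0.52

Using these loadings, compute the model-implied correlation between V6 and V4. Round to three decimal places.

0.235

r̂ = Σ λ_i·λ_j across factors = (0.33)(0.59) + (0.34)(0.18) + (-0.52)(0.04)
  = +0.1947 +0.0612 -0.0208 = 0.2351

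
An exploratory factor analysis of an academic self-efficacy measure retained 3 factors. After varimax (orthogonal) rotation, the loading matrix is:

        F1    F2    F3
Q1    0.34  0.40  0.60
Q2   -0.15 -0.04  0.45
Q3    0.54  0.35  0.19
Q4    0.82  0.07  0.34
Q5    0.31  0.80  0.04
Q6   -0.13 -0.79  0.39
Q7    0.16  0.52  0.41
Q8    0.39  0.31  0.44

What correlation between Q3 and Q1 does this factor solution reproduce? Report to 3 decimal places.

r̂ = Σ λ_i·λ_j across factors = (0.54)(0.34) + (0.35)(0.40) + (0.19)(0.60)
  = +0.1836 +0.1400 +0.1140 = 0.4376

0.438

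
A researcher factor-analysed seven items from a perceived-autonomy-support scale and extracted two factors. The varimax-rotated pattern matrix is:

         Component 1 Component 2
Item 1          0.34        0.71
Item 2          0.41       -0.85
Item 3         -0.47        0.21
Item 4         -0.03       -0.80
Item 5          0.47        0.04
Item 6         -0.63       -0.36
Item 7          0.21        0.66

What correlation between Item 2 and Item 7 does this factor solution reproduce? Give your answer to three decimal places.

-0.475

r̂ = Σ λ_i·λ_j across factors = (0.41)(0.21) + (-0.85)(0.66)
  = +0.0861 -0.5610 = -0.4749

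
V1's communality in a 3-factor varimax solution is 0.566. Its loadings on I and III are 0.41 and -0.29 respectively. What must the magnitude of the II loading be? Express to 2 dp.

0.56

Under orthogonal rotation h² = Σλ², so λ_II² = h² − (0.2522) = 0.566 − 0.2522 = 0.3138.
|λ| = √0.3138 = 0.5602.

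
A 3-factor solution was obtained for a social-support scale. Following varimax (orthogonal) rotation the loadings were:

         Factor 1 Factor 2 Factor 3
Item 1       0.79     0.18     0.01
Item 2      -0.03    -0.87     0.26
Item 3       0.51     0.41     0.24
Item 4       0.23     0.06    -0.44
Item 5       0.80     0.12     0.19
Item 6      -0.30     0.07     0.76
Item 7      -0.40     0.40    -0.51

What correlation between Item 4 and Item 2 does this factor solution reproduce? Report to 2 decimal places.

r̂ = Σ λ_i·λ_j across factors = (0.23)(-0.03) + (0.06)(-0.87) + (-0.44)(0.26)
  = -0.0069 -0.0522 -0.1144 = -0.1735

-0.17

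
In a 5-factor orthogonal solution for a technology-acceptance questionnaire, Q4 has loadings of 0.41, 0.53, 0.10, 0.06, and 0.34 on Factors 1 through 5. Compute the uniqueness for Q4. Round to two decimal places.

h² = 0.41² + 0.53² + 0.10² + 0.06² + 0.34² = 0.1681 + 0.2809 + 0.0100 + 0.0036 + 0.1156 = 0.5782
Uniqueness u² = 1 − h² = 1 − 0.5782 = 0.4218

0.42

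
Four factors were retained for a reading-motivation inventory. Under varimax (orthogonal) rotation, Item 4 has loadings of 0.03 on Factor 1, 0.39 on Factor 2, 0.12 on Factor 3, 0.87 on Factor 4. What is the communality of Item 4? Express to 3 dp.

h² = 0.03² + 0.39² + 0.12² + 0.87² = 0.0009 + 0.1521 + 0.0144 + 0.7569 = 0.9243

0.924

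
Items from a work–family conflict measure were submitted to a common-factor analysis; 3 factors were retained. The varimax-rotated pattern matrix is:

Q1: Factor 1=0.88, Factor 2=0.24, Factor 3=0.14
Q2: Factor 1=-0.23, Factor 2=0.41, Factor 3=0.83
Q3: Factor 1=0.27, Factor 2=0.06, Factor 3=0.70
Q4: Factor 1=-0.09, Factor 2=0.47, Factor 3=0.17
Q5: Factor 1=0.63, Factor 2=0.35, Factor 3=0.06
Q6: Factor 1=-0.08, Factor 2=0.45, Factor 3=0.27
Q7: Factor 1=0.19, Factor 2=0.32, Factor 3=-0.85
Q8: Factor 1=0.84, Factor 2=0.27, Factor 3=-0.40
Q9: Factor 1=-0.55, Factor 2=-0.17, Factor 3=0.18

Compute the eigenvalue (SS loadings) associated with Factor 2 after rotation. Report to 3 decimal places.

SS loadings for Factor 2 = 0.24² + 0.41² + 0.06² + 0.47² + 0.35² + 0.45² + 0.32² + 0.27² + (-0.17)² = 0.0576 + 0.1681 + 0.0036 + 0.2209 + 0.1225 + 0.2025 + 0.1024 + 0.0729 + 0.0289 = 0.9794

0.979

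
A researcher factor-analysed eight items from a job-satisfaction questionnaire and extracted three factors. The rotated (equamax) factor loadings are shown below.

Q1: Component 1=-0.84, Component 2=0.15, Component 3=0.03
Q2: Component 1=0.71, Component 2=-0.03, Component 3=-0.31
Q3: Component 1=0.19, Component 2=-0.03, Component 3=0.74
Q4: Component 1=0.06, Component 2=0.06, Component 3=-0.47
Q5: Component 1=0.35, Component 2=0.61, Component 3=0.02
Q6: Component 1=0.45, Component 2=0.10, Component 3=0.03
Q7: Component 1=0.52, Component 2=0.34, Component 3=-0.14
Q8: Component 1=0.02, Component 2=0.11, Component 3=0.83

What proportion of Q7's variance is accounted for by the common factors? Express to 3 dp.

0.406

h² = 0.52² + 0.34² + (-0.14)² = 0.2704 + 0.1156 + 0.0196 = 0.4056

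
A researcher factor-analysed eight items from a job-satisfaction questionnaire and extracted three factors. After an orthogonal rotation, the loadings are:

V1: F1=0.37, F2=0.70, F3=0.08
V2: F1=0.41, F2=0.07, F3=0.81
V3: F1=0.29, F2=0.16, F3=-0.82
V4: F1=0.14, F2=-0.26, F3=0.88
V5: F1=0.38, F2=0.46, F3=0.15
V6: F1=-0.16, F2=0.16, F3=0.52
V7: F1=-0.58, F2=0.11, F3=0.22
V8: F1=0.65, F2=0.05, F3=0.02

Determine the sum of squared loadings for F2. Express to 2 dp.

SS loadings for F2 = 0.70² + 0.07² + 0.16² + (-0.26)² + 0.46² + 0.16² + 0.11² + 0.05² = 0.4900 + 0.0049 + 0.0256 + 0.0676 + 0.2116 + 0.0256 + 0.0121 + 0.0025 = 0.8399

0.84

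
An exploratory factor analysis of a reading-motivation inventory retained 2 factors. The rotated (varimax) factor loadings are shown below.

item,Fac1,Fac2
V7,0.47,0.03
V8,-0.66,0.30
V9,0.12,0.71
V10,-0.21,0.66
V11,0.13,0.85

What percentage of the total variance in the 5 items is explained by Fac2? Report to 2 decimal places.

SS loadings for Fac2 = 0.03² + 0.30² + 0.71² + 0.66² + 0.85² = 1.7531
With 5 standardized items, total variance = 5. Proportion = 1.7531/5 = 0.3506 → 35.06%.

35.06%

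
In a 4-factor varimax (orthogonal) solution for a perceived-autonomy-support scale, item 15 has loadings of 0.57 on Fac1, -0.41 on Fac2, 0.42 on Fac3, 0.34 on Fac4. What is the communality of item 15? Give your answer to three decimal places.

h² = 0.57² + (-0.41)² + 0.42² + 0.34² = 0.3249 + 0.1681 + 0.1764 + 0.1156 = 0.7850

0.785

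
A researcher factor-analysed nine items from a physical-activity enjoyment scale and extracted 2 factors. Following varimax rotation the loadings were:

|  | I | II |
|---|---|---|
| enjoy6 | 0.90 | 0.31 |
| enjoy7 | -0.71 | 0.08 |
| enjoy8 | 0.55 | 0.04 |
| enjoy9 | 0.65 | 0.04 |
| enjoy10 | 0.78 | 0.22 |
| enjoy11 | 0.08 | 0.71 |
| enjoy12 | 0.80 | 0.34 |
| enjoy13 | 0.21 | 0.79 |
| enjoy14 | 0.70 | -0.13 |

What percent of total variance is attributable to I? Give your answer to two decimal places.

SS loadings for I = 0.90² + (-0.71)² + 0.55² + 0.65² + 0.78² + 0.08² + 0.80² + 0.21² + 0.70² = 3.8280
With 9 standardized items, total variance = 9. Proportion = 3.8280/9 = 0.4253 → 42.53%.

42.53%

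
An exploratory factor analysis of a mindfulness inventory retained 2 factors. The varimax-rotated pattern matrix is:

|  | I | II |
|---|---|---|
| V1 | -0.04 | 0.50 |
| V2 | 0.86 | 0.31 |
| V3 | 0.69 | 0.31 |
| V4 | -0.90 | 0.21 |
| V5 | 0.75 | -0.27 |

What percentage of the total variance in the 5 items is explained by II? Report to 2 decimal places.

11.18%

SS loadings for II = 0.50² + 0.31² + 0.31² + 0.21² + (-0.27)² = 0.5592
With 5 standardized items, total variance = 5. Proportion = 0.5592/5 = 0.1118 → 11.18%.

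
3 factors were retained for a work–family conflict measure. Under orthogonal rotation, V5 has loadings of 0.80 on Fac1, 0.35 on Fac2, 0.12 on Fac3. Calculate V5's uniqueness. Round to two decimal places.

h² = 0.80² + 0.35² + 0.12² = 0.6400 + 0.1225 + 0.0144 = 0.7769
Uniqueness u² = 1 − h² = 1 − 0.7769 = 0.2231

0.22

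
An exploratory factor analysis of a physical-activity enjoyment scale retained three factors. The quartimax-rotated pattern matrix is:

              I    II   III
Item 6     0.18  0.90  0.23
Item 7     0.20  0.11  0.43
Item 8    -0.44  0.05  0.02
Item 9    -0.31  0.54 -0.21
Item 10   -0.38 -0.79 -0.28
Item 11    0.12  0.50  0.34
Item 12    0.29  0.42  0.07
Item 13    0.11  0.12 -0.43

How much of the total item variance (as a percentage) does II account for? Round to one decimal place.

SS loadings for II = 0.90² + 0.11² + 0.05² + 0.54² + (-0.79)² + 0.50² + 0.42² + 0.12² = 2.1811
With 8 standardized items, total variance = 8. Proportion = 2.1811/8 = 0.2726 → 27.26%.

27.3%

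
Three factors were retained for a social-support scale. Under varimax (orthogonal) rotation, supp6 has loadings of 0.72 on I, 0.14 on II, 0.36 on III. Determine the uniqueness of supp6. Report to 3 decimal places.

0.332

h² = 0.72² + 0.14² + 0.36² = 0.5184 + 0.0196 + 0.1296 = 0.6676
Uniqueness u² = 1 − h² = 1 − 0.6676 = 0.3324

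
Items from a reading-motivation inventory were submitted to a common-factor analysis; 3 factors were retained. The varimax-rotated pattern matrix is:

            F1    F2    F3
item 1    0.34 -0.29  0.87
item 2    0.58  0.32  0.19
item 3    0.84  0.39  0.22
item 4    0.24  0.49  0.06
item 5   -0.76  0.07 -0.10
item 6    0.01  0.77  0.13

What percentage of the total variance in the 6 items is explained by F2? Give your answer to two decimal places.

SS loadings for F2 = (-0.29)² + 0.32² + 0.39² + 0.49² + 0.07² + 0.77² = 1.1765
With 6 standardized items, total variance = 6. Proportion = 1.1765/6 = 0.1961 → 19.61%.

19.61%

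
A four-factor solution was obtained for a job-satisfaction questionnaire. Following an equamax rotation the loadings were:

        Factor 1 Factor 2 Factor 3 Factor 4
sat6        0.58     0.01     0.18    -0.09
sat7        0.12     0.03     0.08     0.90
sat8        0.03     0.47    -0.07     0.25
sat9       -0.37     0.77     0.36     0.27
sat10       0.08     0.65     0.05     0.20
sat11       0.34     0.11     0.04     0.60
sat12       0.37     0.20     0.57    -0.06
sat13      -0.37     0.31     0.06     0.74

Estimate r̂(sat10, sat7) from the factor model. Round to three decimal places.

0.213

r̂ = Σ λ_i·λ_j across factors = (0.08)(0.12) + (0.65)(0.03) + (0.05)(0.08) + (0.20)(0.90)
  = +0.0096 +0.0195 +0.0040 +0.1800 = 0.2131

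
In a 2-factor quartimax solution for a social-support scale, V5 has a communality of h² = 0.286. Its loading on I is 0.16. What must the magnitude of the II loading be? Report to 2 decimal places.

Under orthogonal rotation h² = Σλ², so λ_II² = h² − (0.0256) = 0.286 − 0.0256 = 0.2604.
|λ| = √0.2604 = 0.5103.

0.51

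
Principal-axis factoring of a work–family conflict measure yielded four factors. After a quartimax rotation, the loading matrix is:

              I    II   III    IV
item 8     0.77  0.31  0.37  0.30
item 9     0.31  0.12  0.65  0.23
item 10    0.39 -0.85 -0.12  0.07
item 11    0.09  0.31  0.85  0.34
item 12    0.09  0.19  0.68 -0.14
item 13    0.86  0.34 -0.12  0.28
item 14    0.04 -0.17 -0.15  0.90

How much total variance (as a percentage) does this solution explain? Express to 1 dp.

81.1%

Communalities: 0.9159, 0.5859, 0.8939, 0.9423, 0.5262, 0.9480, 0.8630; Σh² = 5.6752.
Total variance with 7 standardized items is 7, so the solution explains 5.6752/7 = 0.8107 = 81.07%.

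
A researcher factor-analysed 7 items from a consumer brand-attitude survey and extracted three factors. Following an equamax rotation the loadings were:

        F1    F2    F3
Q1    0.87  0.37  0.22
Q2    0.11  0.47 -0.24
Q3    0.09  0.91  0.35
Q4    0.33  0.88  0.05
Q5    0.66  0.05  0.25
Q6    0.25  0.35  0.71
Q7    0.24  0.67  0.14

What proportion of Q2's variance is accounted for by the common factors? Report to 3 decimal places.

h² = 0.11² + 0.47² + (-0.24)² = 0.0121 + 0.2209 + 0.0576 = 0.2906

0.291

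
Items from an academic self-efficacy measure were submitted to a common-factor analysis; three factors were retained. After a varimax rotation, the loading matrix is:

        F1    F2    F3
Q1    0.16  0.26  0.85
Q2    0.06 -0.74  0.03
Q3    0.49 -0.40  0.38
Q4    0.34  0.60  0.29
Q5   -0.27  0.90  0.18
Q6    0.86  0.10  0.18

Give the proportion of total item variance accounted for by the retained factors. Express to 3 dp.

SS loadings by factor: 1.1974, 1.9552, 1.0167; total = 4.1693.
Total variance with 6 standardized items is 6, so the solution explains 4.1693/6 = 0.6949.

0.695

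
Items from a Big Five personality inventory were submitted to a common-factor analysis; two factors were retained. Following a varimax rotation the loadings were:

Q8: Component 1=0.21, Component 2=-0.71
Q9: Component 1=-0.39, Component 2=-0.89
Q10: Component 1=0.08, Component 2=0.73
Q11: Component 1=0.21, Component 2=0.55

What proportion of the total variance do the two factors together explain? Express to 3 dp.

0.595

SS loadings by factor: 0.2467, 2.1316; total = 2.3783.
Total variance with 4 standardized items is 4, so the solution explains 2.3783/4 = 0.5946.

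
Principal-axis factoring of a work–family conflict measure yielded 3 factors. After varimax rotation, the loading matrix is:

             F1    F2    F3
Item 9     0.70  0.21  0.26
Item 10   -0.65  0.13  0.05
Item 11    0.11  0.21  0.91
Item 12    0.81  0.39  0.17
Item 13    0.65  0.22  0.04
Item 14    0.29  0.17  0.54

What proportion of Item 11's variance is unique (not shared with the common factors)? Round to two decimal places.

h² = 0.11² + 0.21² + 0.91² = 0.0121 + 0.0441 + 0.8281 = 0.8843
Uniqueness u² = 1 − h² = 1 − 0.8843 = 0.1157

0.12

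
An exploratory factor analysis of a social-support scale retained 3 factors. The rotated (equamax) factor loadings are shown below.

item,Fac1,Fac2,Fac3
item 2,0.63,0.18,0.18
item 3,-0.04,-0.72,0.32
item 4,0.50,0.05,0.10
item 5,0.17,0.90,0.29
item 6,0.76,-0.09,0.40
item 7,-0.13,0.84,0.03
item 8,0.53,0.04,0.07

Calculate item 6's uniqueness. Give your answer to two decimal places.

h² = 0.76² + (-0.09)² + 0.40² = 0.5776 + 0.0081 + 0.1600 = 0.7457
Uniqueness u² = 1 − h² = 1 − 0.7457 = 0.2543

0.25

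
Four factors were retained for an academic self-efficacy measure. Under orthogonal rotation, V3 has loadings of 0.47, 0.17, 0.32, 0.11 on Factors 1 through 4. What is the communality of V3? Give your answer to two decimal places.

h² = 0.47² + 0.17² + 0.32² + 0.11² = 0.2209 + 0.0289 + 0.1024 + 0.0121 = 0.3643

0.36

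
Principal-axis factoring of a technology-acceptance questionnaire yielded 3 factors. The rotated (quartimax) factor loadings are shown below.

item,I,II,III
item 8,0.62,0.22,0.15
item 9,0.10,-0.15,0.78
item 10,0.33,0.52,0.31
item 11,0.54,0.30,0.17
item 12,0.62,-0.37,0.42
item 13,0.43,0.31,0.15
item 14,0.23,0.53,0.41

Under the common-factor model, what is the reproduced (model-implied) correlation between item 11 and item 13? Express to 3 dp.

r̂ = Σ λ_i·λ_j across factors = (0.54)(0.43) + (0.30)(0.31) + (0.17)(0.15)
  = +0.2322 +0.0930 +0.0255 = 0.3507

0.351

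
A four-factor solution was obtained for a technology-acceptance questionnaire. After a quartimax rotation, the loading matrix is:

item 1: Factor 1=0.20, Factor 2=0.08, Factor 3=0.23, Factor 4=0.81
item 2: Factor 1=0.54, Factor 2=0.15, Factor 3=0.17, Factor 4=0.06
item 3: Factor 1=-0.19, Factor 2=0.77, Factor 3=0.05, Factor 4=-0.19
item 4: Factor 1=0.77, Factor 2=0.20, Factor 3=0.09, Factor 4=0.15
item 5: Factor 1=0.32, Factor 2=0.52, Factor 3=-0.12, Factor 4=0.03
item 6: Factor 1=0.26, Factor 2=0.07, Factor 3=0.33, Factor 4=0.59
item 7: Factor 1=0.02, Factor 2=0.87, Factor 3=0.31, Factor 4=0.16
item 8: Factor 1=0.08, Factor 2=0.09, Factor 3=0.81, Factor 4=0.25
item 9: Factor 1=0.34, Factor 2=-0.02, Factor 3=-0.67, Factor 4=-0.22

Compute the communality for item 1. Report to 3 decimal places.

h² = 0.20² + 0.08² + 0.23² + 0.81² = 0.0400 + 0.0064 + 0.0529 + 0.6561 = 0.7554

0.755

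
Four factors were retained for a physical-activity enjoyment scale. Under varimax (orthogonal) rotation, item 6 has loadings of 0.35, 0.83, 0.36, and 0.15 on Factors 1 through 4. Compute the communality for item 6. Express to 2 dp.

h² = 0.35² + 0.83² + 0.36² + 0.15² = 0.1225 + 0.6889 + 0.1296 + 0.0225 = 0.9635

0.96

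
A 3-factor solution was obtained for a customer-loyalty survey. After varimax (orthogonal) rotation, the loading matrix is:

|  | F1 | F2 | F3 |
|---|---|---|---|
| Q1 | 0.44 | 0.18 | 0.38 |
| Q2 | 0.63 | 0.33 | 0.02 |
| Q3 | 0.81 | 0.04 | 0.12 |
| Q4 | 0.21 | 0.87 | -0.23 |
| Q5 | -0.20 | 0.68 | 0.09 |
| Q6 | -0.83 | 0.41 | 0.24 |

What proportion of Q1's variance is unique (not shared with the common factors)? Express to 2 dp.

h² = 0.44² + 0.18² + 0.38² = 0.1936 + 0.0324 + 0.1444 = 0.3704
Uniqueness u² = 1 − h² = 1 − 0.3704 = 0.6296

0.63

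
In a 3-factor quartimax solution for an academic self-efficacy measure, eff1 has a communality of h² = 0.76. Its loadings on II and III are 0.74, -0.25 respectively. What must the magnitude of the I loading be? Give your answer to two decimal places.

0.39

Under orthogonal rotation h² = Σλ², so λ_I² = h² − (0.6101) = 0.76 − 0.6101 = 0.1499.
|λ| = √0.1499 = 0.3872.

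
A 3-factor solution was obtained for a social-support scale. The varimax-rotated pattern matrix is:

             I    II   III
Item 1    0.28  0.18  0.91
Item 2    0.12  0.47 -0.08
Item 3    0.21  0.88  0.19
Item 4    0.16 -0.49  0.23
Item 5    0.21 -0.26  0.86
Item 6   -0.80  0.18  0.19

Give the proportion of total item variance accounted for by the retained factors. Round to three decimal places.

0.652

Communalities: 0.9389, 0.2417, 0.8546, 0.3186, 0.8513, 0.7085; Σh² = 3.9136.
Total variance with 6 standardized items is 6, so the solution explains 3.9136/6 = 0.6523.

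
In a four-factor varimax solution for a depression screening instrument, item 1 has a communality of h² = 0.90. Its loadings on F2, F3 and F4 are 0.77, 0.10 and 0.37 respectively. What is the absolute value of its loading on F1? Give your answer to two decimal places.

0.40

Under orthogonal rotation h² = Σλ², so λ_F1² = h² − (0.7398) = 0.90 − 0.7398 = 0.1602.
|λ| = √0.1602 = 0.4002.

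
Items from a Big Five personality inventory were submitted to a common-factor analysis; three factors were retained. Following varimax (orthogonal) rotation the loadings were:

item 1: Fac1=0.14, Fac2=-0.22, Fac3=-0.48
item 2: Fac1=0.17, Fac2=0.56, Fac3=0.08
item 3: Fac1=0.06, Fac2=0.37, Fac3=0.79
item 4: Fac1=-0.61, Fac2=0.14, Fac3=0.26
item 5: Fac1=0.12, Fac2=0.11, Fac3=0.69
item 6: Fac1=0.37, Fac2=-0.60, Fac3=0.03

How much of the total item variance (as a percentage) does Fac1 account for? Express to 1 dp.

SS loadings for Fac1 = 0.14² + 0.17² + 0.06² + (-0.61)² + 0.12² + 0.37² = 0.5755
With 6 standardized items, total variance = 6. Proportion = 0.5755/6 = 0.0959 → 9.59%.

9.6%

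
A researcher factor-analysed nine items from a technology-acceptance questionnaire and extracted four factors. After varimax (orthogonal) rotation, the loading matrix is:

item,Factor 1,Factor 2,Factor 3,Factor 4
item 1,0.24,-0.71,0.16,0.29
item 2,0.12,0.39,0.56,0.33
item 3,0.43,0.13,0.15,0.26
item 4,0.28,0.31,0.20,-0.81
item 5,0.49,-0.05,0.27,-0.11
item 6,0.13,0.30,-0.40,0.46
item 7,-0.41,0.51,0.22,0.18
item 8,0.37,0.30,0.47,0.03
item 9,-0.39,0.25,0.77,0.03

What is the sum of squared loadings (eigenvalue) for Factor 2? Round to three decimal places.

SS loadings for Factor 2 = (-0.71)² + 0.39² + 0.13² + 0.31² + (-0.05)² + 0.30² + 0.51² + 0.30² + 0.25² = 0.5041 + 0.1521 + 0.0169 + 0.0961 + 0.0025 + 0.0900 + 0.2601 + 0.0900 + 0.0625 = 1.2743

1.274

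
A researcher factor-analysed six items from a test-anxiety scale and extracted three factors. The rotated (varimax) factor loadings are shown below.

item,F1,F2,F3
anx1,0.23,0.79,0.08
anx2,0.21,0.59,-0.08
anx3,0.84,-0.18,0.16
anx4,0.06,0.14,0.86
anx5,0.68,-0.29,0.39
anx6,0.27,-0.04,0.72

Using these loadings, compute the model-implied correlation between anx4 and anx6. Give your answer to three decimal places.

0.630

r̂ = Σ λ_i·λ_j across factors = (0.06)(0.27) + (0.14)(-0.04) + (0.86)(0.72)
  = +0.0162 -0.0056 +0.6192 = 0.6298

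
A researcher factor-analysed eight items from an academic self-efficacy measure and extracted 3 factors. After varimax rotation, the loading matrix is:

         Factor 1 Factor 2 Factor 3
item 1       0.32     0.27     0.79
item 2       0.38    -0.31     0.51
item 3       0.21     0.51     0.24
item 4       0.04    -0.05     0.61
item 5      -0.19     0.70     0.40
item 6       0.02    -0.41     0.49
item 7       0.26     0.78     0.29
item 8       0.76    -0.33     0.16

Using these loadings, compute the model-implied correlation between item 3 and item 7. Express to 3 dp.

r̂ = Σ λ_i·λ_j across factors = (0.21)(0.26) + (0.51)(0.78) + (0.24)(0.29)
  = +0.0546 +0.3978 +0.0696 = 0.5220

0.522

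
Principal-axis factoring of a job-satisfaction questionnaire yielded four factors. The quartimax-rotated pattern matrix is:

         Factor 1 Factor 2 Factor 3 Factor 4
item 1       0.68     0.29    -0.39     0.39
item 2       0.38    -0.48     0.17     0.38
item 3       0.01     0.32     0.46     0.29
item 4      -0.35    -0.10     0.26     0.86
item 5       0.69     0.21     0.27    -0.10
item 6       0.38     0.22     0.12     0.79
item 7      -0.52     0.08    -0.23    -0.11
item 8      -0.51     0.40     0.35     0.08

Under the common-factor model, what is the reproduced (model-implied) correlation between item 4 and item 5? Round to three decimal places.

r̂ = Σ λ_i·λ_j across factors = (-0.35)(0.69) + (-0.10)(0.21) + (0.26)(0.27) + (0.86)(-0.10)
  = -0.2415 -0.0210 +0.0702 -0.0860 = -0.2783

-0.278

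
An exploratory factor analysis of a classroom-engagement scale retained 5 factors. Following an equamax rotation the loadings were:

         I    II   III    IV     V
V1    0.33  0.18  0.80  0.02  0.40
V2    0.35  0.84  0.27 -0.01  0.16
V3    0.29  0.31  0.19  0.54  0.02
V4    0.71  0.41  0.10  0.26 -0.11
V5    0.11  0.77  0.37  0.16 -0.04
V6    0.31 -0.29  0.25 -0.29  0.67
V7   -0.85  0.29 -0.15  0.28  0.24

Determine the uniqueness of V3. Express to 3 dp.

h² = 0.29² + 0.31² + 0.19² + 0.54² + 0.02² = 0.0841 + 0.0961 + 0.0361 + 0.2916 + 0.0004 = 0.5083
Uniqueness u² = 1 − h² = 1 − 0.5083 = 0.4917

0.492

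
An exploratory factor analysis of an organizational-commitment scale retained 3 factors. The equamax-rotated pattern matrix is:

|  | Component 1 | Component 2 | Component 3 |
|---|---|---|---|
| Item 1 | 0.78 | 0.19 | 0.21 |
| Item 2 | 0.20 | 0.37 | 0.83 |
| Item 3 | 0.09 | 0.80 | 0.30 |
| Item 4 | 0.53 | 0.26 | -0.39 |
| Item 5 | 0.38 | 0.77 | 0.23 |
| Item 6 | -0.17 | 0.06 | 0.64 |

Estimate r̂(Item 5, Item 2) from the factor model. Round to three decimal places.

0.552

r̂ = Σ λ_i·λ_j across factors = (0.38)(0.20) + (0.77)(0.37) + (0.23)(0.83)
  = +0.0760 +0.2849 +0.1909 = 0.5518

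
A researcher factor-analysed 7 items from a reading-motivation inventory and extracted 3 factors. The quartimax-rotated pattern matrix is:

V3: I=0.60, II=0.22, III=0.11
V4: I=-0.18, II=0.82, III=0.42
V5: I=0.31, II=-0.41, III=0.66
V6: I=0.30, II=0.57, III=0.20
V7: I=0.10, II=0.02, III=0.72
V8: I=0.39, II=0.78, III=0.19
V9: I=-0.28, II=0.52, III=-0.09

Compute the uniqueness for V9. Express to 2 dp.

0.64

h² = (-0.28)² + 0.52² + (-0.09)² = 0.0784 + 0.2704 + 0.0081 = 0.3569
Uniqueness u² = 1 − h² = 1 − 0.3569 = 0.6431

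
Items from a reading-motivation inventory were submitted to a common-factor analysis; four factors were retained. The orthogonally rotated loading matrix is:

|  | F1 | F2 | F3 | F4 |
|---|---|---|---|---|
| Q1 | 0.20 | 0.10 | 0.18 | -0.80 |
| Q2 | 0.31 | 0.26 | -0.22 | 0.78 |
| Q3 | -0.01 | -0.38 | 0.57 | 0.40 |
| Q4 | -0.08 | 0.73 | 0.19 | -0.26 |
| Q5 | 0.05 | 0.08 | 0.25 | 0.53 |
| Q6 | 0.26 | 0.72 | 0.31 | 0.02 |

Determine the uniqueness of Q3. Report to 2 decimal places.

0.37

h² = (-0.01)² + (-0.38)² + 0.57² + 0.40² = 0.0001 + 0.1444 + 0.3249 + 0.1600 = 0.6294
Uniqueness u² = 1 − h² = 1 − 0.6294 = 0.3706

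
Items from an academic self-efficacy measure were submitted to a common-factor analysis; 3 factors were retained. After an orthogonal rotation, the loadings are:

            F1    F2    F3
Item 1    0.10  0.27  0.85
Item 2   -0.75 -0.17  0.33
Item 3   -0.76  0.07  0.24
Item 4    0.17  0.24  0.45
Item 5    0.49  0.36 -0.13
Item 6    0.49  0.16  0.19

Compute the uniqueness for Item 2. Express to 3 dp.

0.300

h² = (-0.75)² + (-0.17)² + 0.33² = 0.5625 + 0.0289 + 0.1089 = 0.7003
Uniqueness u² = 1 − h² = 1 − 0.7003 = 0.2997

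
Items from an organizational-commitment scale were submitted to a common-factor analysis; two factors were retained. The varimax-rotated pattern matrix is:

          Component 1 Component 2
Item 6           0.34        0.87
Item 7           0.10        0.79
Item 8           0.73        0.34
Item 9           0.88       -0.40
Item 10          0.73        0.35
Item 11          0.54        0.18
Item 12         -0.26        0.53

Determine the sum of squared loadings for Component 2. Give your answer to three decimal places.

SS loadings for Component 2 = 0.87² + 0.79² + 0.34² + (-0.40)² + 0.35² + 0.18² + 0.53² = 0.7569 + 0.6241 + 0.1156 + 0.1600 + 0.1225 + 0.0324 + 0.2809 = 2.0924

2.092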